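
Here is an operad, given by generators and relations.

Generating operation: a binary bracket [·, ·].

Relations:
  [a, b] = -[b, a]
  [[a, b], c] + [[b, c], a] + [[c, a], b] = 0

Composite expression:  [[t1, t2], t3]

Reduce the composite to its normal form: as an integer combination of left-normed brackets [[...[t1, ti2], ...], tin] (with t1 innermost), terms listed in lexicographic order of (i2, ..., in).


[[t1, t2], t3]

A multilinear Lie element is pinned by t1-initial words (t1 innermost).
Composite bracket: [[t1, t2], t3]
Full expansion: 4 signed words from ab - ba (2^2 = 4).
Coefficients come from the t1-initial words:
  t1t2t3 (sign +1) contributes +[[t1, t2], t3]


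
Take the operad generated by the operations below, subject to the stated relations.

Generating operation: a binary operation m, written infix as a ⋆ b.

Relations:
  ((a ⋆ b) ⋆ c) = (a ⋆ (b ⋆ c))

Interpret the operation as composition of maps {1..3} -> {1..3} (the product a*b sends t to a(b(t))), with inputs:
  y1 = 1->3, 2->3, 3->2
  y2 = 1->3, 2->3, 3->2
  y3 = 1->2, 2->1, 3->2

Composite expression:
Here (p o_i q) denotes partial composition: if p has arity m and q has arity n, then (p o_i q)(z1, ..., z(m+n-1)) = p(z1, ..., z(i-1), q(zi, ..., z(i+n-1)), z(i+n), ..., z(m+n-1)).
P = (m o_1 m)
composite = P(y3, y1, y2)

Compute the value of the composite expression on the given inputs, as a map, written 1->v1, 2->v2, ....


1->1, 2->1, 3->2

(y3 ⋆ y1) = 1->2, 2->2, 3->1
((y3 ⋆ y1) ⋆ y2) = 1->1, 2->1, 3->2


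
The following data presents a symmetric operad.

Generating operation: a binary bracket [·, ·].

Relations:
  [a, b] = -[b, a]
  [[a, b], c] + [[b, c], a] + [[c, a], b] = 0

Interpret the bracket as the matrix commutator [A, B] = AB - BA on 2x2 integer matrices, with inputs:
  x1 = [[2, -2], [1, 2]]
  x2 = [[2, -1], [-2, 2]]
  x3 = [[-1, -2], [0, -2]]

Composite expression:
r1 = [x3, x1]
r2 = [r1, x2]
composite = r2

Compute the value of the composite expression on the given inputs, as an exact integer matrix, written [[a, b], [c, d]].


[[3, 4], [-8, -3]]

[x3, x1] = [[-2, -2], [-1, 2]]
[[x3, x1], x2] = [[3, 4], [-8, -3]]


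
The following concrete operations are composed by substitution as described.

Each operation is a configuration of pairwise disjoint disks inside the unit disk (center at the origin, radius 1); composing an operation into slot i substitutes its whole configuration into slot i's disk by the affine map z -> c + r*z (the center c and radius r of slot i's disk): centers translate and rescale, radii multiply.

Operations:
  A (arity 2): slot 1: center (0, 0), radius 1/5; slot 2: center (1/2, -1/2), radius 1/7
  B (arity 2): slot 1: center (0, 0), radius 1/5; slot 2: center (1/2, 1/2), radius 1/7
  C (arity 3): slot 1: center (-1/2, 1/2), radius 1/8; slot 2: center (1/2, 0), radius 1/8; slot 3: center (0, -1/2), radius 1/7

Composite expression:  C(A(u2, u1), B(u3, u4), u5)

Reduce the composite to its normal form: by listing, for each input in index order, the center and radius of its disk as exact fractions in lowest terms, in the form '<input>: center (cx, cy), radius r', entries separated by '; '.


Follow each u-input down from C: c' goes to c + r*c', radius to r*r'.
tracing u2 down its 2-map path: center (-1/2, 1/2), radius 1/40
tracing u1 down its 2-map path: center (-7/16, 7/16), radius 1/56
tracing u3 down its 2-map path: center (1/2, 0), radius 1/40
tracing u4 down its 2-map path: center (9/16, 1/16), radius 1/56
tracing u5 down its 1-map path: center (0, -1/2), radius 1/7

u1: center (-7/16, 7/16), radius 1/56; u2: center (-1/2, 1/2), radius 1/40; u3: center (1/2, 0), radius 1/40; u4: center (9/16, 1/16), radius 1/56; u5: center (0, -1/2), radius 1/7


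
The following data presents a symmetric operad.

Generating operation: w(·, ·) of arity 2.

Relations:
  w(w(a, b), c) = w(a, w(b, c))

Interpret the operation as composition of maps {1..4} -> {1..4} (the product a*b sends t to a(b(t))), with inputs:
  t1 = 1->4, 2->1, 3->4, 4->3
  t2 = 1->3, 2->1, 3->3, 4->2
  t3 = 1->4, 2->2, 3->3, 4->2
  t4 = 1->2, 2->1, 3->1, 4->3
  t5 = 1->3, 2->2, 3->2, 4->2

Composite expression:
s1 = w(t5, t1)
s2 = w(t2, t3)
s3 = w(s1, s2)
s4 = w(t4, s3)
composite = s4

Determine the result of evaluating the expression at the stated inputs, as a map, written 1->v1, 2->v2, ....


1->1, 2->1, 3->1, 4->1

w(t5, t1) = 1->2, 2->3, 3->2, 4->2
w(t2, t3) = 1->2, 2->1, 3->3, 4->1
w(w(t5, t1), w(t2, t3)) = 1->3, 2->2, 3->2, 4->2
w(t4, w(w(t5, t1), w(t2, t3))) = 1->1, 2->1, 3->1, 4->1


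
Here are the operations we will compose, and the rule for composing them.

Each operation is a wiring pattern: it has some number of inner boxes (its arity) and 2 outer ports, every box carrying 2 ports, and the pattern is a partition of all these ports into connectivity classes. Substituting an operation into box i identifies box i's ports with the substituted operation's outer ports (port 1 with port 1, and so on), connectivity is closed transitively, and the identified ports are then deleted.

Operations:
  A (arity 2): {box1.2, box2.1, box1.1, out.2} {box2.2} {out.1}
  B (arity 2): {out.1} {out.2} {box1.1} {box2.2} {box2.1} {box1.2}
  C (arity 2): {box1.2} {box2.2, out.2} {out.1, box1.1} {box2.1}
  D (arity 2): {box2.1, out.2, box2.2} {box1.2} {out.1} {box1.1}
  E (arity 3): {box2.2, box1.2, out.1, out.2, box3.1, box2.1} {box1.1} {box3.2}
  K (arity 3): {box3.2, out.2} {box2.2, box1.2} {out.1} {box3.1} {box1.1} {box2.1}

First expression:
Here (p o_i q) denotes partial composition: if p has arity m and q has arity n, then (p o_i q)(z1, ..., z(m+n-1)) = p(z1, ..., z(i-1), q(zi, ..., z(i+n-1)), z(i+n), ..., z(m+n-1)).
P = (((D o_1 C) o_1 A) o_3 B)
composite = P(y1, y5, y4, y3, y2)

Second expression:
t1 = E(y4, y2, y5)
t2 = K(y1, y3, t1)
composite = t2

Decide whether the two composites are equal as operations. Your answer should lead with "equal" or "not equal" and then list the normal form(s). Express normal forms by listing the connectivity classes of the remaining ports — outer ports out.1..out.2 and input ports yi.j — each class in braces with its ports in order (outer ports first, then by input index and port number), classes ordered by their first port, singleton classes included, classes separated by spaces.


not equal; the first gives {out.1} {out.2, y2.1, y2.2} {y1.1, y1.2, y5.1} {y3.1} {y3.2} {y4.1} {y4.2} {y5.2} and the second {out.1} {out.2, y2.1, y2.2, y4.2, y5.1} {y1.1} {y1.2, y3.2} {y3.1} {y4.1} {y5.2}


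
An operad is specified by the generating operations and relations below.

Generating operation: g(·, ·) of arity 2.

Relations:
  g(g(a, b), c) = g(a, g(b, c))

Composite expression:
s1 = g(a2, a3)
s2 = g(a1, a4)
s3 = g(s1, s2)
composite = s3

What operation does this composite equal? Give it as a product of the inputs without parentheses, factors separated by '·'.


a2 · a3 · a1 · a4

Associativity of g dissolves the nesting; only the a-input order survives.
g(a2, a3) reduces to a2 · a3
g(a1, a4) reduces to a1 · a4
g(g(a2, a3), g(a1, a4)) reduces to a2 · a3 · a1 · a4


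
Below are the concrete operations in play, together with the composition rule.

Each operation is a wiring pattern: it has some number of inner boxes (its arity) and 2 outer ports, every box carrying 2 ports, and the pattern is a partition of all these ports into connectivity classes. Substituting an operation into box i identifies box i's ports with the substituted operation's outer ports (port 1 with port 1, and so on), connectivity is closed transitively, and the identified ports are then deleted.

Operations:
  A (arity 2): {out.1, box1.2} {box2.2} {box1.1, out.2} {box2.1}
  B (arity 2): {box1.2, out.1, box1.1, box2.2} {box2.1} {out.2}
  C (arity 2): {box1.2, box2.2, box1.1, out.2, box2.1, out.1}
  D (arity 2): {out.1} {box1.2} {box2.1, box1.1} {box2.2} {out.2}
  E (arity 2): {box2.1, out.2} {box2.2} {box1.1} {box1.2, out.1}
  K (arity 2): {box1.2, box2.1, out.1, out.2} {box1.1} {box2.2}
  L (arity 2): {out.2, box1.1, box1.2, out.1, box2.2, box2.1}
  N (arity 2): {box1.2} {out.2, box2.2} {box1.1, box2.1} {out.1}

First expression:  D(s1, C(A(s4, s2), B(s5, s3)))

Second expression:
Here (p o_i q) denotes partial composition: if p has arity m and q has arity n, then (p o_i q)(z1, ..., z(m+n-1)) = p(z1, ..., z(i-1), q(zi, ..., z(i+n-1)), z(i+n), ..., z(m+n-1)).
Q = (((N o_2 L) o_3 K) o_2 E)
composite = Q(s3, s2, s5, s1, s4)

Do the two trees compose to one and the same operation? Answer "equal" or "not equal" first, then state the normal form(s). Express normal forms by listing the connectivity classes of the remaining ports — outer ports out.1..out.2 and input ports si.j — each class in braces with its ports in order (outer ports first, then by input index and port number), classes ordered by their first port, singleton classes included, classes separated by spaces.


not equal; the first gives {out.1} {out.2} {s1.1, s3.2, s4.1, s4.2, s5.1, s5.2} {s1.2} {s2.1} {s2.2} {s3.1} and the second {out.1} {out.2, s1.2, s2.2, s3.1, s4.1, s5.1} {s1.1} {s2.1} {s3.2} {s4.2} {s5.2}

The first composite normalizes to {out.1} {out.2} {s1.1, s3.2, s4.1, s4.2, s5.1, s5.2} {s1.2} {s2.1} {s2.2} {s3.1}
The second composite normalizes to {out.1} {out.2, s1.2, s2.2, s3.1, s4.1, s5.1} {s1.1} {s2.1} {s3.2} {s4.2} {s5.2}
The normal forms differ: not equal.


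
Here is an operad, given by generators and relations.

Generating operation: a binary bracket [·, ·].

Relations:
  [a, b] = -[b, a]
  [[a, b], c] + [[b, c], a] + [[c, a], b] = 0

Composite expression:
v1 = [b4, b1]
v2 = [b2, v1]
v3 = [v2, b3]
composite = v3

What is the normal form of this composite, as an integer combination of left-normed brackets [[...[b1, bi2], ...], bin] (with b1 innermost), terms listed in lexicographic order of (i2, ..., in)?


In the tensor algebra, words opening b1 carry the b1-anchored form.
Composite bracket: [[b2, [b4, b1]], b3]
The bracket unfolds into 8 signed words via [a, b] = ab - ba (2^3 = 8).
Keep just the words that open with b1:
  word b1b4b2b3 has sign +1, contributing +[[[b1, b4], b2], b3]

[[[b1, b4], b2], b3]


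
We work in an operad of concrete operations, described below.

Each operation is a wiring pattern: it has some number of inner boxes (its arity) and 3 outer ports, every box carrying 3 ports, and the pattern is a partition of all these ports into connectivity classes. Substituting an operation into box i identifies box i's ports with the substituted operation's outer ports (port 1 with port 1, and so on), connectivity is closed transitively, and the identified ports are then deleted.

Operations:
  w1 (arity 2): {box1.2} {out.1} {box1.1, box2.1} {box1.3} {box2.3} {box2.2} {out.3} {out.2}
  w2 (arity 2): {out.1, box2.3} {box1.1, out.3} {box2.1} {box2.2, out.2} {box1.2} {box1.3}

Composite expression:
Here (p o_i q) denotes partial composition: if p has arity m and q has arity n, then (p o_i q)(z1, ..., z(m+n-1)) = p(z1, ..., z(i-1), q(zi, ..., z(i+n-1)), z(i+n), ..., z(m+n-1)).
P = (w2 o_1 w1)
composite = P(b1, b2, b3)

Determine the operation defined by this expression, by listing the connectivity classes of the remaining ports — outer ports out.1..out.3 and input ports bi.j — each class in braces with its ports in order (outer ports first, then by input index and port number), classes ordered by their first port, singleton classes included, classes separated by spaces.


{out.1, b3.3} {out.2, b3.2} {out.3} {b1.1, b2.1} {b1.2} {b1.3} {b2.2} {b2.3} {b3.1}


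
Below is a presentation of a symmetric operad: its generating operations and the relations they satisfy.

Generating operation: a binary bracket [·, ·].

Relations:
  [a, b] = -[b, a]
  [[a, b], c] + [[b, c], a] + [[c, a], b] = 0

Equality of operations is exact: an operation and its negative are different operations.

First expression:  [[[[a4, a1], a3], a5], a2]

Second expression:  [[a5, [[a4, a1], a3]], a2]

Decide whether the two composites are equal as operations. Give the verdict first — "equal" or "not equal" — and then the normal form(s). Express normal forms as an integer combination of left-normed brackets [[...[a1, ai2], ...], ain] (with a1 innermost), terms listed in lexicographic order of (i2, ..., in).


The first expression reduces to -[[[[a1, a4], a3], a5], a2]
The second expression reduces to [[[[a1, a4], a3], a5], a2]
The forms do not match — not equal.

not equal; the first gives -[[[[a1, a4], a3], a5], a2] and the second [[[[a1, a4], a3], a5], a2]


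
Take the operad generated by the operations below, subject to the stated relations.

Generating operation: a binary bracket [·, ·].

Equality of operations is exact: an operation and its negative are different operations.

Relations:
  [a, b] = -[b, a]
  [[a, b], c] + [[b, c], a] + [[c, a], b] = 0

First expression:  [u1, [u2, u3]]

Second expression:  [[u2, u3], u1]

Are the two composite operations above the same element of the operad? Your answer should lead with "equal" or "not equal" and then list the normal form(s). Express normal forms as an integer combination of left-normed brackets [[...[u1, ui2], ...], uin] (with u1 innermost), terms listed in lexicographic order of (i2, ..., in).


The first composite normalizes to [[u1, u2], u3] - [[u1, u3], u2]
The second composite normalizes to -[[u1, u2], u3] + [[u1, u3], u2]
The normal forms differ: not equal.

not equal: they reduce to [[u1, u2], u3] - [[u1, u3], u2] and -[[u1, u2], u3] + [[u1, u3], u2]


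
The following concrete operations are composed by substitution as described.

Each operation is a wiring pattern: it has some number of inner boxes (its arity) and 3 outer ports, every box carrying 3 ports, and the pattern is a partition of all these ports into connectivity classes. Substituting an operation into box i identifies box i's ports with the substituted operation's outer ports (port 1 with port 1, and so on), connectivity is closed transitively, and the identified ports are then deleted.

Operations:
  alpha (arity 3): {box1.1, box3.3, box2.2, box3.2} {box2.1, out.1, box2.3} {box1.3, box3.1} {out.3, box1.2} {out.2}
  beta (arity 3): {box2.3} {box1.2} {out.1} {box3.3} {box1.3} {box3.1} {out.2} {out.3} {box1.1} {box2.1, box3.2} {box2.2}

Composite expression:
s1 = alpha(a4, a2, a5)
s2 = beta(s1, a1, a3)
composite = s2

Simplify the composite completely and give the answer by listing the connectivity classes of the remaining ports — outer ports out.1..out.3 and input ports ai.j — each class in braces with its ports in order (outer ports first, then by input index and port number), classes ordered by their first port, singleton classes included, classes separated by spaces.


{out.1} {out.2} {out.3} {a1.1, a3.2} {a1.2} {a1.3} {a2.1, a2.3} {a2.2, a4.1, a5.2, a5.3} {a3.1} {a3.3} {a4.2} {a4.3, a5.1}

Two ports join when wires chain via beta-identified ports.
after alpha, the pattern on (a4, a2, a5) reads {out.1, a2.1, a2.3} {out.2} {out.3, a4.2} {a2.2, a4.1, a5.2, a5.3} {a4.3, a5.1} (out.j = its outer ports)
after beta, the pattern on (a4, a2, a5, a1, a3) reads {out.1} {out.2} {out.3} {a1.1, a3.2} {a1.2} {a1.3} {a2.1, a2.3} {a2.2, a4.1, a5.2, a5.3} {a3.1} {a3.3} {a4.2} {a4.3, a5.1} (out.j = its outer ports)


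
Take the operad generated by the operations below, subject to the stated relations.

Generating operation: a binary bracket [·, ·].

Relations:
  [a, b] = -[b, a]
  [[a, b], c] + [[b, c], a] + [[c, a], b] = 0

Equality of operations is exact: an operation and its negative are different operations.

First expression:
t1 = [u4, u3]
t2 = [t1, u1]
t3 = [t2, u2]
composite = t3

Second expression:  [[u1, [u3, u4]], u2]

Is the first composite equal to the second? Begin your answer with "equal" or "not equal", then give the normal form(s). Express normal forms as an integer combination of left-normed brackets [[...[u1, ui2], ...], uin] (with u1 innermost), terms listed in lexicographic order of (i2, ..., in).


equal; the common form is [[[u1, u3], u4], u2] - [[[u1, u4], u3], u2]

The first expression, normalized: [[[u1, u3], u4], u2] - [[[u1, u4], u3], u2]
The second expression, normalized: [[[u1, u3], u4], u2] - [[[u1, u4], u3], u2]
Identical normal forms: equal.


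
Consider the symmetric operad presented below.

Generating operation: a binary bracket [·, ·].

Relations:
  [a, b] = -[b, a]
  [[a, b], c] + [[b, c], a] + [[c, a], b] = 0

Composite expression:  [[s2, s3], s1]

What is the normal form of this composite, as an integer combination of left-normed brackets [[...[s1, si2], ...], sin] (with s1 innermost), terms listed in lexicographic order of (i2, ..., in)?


-[[s1, s2], s3] + [[s1, s3], s2]


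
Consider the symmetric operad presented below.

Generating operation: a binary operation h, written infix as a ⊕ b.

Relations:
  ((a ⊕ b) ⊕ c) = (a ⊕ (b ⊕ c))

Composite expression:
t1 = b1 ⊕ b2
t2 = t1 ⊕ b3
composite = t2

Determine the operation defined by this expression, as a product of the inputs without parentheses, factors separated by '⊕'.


b1 ⊕ b2 ⊕ b3

Associativity of h dissolves the nesting; only the b-input order survives.
(b1 ⊕ b2) reduces to b1 ⊕ b2
((b1 ⊕ b2) ⊕ b3) reduces to b1 ⊕ b2 ⊕ b3


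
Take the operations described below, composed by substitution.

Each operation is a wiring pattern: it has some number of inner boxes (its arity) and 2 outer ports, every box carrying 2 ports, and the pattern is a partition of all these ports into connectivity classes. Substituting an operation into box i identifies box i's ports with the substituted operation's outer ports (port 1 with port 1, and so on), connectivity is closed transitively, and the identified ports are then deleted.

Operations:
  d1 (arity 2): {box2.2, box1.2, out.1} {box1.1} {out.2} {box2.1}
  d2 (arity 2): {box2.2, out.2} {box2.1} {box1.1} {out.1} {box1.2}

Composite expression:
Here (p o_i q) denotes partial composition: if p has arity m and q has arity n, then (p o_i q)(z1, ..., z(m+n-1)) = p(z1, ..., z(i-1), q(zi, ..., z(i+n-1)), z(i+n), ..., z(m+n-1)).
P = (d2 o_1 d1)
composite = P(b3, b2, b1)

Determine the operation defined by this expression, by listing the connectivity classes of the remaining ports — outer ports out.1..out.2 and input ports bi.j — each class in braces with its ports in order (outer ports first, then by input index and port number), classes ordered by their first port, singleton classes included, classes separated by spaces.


{out.1} {out.2, b1.2} {b1.1} {b2.1} {b2.2, b3.2} {b3.1}

Treat the ports identified at d2 as solder joints: merge, then drop.
the subtree at d1 composes to {out.1, b2.2, b3.2} {out.2} {b2.1} {b3.1} on (b3, b2); out.j = own outer ports
the subtree at d2 composes to {out.1} {out.2, b1.2} {b1.1} {b2.1} {b2.2, b3.2} {b3.1} on (b3, b2, b1); out.j = own outer ports


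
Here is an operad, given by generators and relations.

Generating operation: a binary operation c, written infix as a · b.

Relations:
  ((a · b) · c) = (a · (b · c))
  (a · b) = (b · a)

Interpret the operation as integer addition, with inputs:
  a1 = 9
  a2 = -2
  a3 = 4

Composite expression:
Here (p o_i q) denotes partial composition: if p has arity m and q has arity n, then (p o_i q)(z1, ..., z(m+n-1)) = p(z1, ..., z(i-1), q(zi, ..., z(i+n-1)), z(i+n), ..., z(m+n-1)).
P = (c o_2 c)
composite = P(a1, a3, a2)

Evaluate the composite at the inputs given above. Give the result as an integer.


(a3 · a2) = 2
(a1 · (a3 · a2)) = 11

11


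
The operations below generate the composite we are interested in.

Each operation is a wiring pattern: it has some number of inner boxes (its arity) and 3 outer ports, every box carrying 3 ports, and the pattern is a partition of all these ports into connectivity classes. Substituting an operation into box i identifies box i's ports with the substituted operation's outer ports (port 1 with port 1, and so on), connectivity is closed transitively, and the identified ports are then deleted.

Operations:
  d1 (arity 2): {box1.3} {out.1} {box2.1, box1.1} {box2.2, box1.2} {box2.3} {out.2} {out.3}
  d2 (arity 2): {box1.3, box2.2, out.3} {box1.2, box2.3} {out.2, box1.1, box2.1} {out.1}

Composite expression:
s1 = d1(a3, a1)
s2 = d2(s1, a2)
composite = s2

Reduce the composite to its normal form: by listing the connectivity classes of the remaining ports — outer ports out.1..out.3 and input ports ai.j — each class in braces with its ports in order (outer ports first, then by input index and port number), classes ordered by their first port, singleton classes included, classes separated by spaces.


Reachability decides: close wires over d2-identified ports.
after d1, the pattern on (a3, a1) reads {out.1} {out.2} {out.3} {a1.1, a3.1} {a1.2, a3.2} {a1.3} {a3.3} (out.j = its outer ports)
after d2, the pattern on (a3, a1, a2) reads {out.1} {out.2, a2.1} {out.3, a2.2} {a1.1, a3.1} {a1.2, a3.2} {a1.3} {a2.3} {a3.3} (out.j = its outer ports)

{out.1} {out.2, a2.1} {out.3, a2.2} {a1.1, a3.1} {a1.2, a3.2} {a1.3} {a2.3} {a3.3}


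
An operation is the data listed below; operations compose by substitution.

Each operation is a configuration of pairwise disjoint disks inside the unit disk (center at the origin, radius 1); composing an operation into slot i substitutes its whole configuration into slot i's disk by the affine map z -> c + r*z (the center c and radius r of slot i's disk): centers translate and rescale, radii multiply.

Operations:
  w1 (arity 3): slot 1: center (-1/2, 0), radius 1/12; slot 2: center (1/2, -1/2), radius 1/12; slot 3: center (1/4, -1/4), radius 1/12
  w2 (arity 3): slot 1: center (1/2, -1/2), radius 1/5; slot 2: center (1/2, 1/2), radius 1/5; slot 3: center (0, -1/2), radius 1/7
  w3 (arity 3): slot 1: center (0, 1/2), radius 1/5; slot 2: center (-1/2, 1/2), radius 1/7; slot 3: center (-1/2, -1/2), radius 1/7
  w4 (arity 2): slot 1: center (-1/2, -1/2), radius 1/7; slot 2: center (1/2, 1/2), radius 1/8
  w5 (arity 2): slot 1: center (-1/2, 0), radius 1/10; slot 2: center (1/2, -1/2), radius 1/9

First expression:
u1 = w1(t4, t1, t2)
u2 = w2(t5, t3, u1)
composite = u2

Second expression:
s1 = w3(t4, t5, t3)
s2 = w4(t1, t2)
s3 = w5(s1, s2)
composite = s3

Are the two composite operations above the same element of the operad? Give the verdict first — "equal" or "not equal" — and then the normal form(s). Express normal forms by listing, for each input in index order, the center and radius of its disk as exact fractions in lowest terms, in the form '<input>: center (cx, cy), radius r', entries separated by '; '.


The first composite normalizes to t1: center (1/14, -4/7), radius 1/84; t2: center (1/28, -15/28), radius 1/84; t3: center (1/2, 1/2), radius 1/5; t4: center (-1/14, -1/2), radius 1/84; t5: center (1/2, -1/2), radius 1/5
The second composite normalizes to t1: center (4/9, -5/9), radius 1/63; t2: center (5/9, -4/9), radius 1/72; t3: center (-11/20, -1/20), radius 1/70; t4: center (-1/2, 1/20), radius 1/50; t5: center (-11/20, 1/20), radius 1/70
No match — not equal.

not equal: they reduce to t1: center (1/14, -4/7), radius 1/84; t2: center (1/28, -15/28), radius 1/84; t3: center (1/2, 1/2), radius 1/5; t4: center (-1/14, -1/2), radius 1/84; t5: center (1/2, -1/2), radius 1/5 and t1: center (4/9, -5/9), radius 1/63; t2: center (5/9, -4/9), radius 1/72; t3: center (-11/20, -1/20), radius 1/70; t4: center (-1/2, 1/20), radius 1/50; t5: center (-11/20, 1/20), radius 1/70


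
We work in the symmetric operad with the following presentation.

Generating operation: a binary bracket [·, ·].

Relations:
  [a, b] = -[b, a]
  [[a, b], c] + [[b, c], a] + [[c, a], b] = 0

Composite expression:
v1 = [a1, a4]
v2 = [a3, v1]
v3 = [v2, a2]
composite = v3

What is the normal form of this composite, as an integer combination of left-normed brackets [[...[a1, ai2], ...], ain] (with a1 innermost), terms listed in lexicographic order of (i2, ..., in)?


Expand each bracket as ab - ba; the a1-initial words give the coefficients.
Composite bracket: [[a3, [a1, a4]], a2]
Expanding via [a, b] = ab - ba: 8 signed words (2^3 = 8).
Words beginning with a1 determine it all:
  word a1a4a3a2 has sign -1, contributing -[[[a1, a4], a3], a2]

-[[[a1, a4], a3], a2]


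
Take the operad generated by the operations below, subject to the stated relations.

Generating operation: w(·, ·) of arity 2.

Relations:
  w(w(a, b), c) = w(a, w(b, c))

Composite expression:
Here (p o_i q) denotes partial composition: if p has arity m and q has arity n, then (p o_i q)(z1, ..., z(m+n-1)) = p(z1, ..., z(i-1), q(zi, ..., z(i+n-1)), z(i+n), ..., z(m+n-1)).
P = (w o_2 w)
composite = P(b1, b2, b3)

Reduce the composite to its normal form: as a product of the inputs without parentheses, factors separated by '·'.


b1 · b2 · b3

Associativity of w dissolves the nesting; only the b-input order survives.
w(b2, b3) collapses to b2 · b3
w(b1, w(b2, b3)) collapses to b1 · b2 · b3


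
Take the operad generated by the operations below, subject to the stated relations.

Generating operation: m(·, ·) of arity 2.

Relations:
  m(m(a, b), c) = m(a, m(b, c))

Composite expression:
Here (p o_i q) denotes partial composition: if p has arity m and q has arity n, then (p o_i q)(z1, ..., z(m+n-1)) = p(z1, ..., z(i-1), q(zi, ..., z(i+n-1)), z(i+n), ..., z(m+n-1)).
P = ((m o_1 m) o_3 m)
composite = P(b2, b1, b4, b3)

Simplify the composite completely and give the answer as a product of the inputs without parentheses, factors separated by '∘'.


b2 ∘ b1 ∘ b4 ∘ b3

Under associativity of m, the answer is the b's in reading order.
m(b2, b1) reduces to b2 ∘ b1
m(b4, b3) reduces to b4 ∘ b3
m(m(b2, b1), m(b4, b3)) reduces to b2 ∘ b1 ∘ b4 ∘ b3


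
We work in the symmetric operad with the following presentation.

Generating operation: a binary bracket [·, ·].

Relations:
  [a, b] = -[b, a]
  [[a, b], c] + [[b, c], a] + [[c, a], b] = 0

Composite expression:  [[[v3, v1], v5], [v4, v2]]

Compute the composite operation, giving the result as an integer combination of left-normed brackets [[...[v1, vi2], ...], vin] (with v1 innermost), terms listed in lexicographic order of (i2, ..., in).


[[[[v1, v3], v5], v2], v4] - [[[[v1, v3], v5], v4], v2]


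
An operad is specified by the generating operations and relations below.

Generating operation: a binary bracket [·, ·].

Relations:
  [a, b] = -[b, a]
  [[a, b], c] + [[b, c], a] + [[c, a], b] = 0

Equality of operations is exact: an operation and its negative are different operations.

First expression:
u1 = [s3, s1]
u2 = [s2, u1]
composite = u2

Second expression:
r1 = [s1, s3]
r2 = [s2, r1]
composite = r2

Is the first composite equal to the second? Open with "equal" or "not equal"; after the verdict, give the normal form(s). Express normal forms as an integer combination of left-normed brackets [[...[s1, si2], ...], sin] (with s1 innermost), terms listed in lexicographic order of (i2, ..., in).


The first composite normalizes to [[s1, s3], s2]
The second composite normalizes to -[[s1, s3], s2]
Distinct normal forms: not equal.

not equal — first [[s1, s3], s2], second -[[s1, s3], s2]


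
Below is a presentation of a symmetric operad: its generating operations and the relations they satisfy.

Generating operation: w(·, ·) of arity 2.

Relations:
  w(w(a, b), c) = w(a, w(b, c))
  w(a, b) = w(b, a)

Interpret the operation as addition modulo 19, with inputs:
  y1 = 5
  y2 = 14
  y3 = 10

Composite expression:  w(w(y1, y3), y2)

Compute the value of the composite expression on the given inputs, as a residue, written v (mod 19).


10 (mod 19)

w(y1, y3) = 15
w(w(y1, y3), y2) = 10


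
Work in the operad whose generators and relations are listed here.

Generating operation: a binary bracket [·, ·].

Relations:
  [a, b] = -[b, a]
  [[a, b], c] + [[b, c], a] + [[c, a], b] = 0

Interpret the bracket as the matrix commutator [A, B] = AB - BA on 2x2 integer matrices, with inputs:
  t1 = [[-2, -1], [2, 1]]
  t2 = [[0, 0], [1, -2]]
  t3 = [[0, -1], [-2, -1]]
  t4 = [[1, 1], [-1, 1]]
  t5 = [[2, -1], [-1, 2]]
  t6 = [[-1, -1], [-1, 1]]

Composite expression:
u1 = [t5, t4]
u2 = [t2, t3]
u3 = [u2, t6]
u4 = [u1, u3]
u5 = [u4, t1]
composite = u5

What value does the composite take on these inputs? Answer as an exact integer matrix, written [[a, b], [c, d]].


[[-16, -72], [-96, 16]]

[t5, t4] = [[2, 0], [0, -2]]
[t2, t3] = [[1, -2], [5, -1]]
[[t2, t3], t6] = [[7, -6], [-8, -7]]
[[t5, t4], [[t2, t3], t6]] = [[0, -24], [32, 0]]
[[[t5, t4], [[t2, t3], t6]], t1] = [[-16, -72], [-96, 16]]


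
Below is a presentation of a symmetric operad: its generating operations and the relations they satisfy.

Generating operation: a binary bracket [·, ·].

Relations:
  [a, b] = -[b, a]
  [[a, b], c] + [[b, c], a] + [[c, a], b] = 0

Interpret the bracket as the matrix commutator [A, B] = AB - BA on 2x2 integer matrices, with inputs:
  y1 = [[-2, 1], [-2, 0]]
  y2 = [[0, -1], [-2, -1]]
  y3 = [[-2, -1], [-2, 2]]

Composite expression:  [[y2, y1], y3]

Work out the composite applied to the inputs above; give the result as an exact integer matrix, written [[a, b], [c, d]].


[[8, -12], [-8, -8]]

[y2, y1] = [[4, -1], [6, -4]]
[[y2, y1], y3] = [[8, -12], [-8, -8]]


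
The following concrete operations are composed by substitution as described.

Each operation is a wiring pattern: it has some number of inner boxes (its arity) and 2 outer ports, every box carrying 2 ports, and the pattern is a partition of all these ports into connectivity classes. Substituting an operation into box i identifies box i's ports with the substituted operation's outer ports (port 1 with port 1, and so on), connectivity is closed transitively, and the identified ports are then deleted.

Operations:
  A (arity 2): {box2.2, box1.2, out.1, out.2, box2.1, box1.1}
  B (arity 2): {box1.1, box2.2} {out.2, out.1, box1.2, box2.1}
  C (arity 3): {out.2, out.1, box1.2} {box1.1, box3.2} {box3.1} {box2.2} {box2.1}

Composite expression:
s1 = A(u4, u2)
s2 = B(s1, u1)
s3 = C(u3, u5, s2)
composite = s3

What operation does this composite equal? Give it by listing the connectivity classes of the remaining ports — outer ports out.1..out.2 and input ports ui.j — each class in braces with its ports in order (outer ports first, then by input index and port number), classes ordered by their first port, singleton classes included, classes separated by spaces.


{out.1, out.2, u3.2} {u1.1, u1.2, u2.1, u2.2, u3.1, u4.1, u4.2} {u5.1} {u5.2}

Connectivity passes through glued C-boundaries; trace each wire chain.
stage A: inputs (u4, u2), connectivity {out.1, out.2, u2.1, u2.2, u4.1, u4.2}, out.j its boundary
stage B: inputs (u4, u2, u1), connectivity {out.1, out.2, u1.1, u1.2, u2.1, u2.2, u4.1, u4.2}, out.j its boundary
stage C: inputs (u3, u5, u4, u2, u1), connectivity {out.1, out.2, u3.2} {u1.1, u1.2, u2.1, u2.2, u3.1, u4.1, u4.2} {u5.1} {u5.2}, out.j its boundary


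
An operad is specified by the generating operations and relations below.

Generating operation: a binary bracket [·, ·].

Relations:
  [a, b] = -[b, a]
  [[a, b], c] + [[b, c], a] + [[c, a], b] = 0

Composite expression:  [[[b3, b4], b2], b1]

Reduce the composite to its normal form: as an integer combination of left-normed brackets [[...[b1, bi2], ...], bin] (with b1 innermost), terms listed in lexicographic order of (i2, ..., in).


A multilinear Lie element is pinned by b1-initial words (b1 innermost).
Composite bracket: [[[b3, b4], b2], b1]
Expanding via [a, b] = ab - ba: 8 signed words (2^3 = 8).
Only words starting with b1 matter:
  the word b1b2b3b4 carries sign +1 and contributes +[[[b1, b2], b3], b4]
  the word b1b2b4b3 carries sign -1 and contributes -[[[b1, b2], b4], b3]
  the word b1b3b4b2 carries sign -1 and contributes -[[[b1, b3], b4], b2]
  the word b1b4b3b2 carries sign +1 and contributes +[[[b1, b4], b3], b2]

[[[b1, b2], b3], b4] - [[[b1, b2], b4], b3] - [[[b1, b3], b4], b2] + [[[b1, b4], b3], b2]


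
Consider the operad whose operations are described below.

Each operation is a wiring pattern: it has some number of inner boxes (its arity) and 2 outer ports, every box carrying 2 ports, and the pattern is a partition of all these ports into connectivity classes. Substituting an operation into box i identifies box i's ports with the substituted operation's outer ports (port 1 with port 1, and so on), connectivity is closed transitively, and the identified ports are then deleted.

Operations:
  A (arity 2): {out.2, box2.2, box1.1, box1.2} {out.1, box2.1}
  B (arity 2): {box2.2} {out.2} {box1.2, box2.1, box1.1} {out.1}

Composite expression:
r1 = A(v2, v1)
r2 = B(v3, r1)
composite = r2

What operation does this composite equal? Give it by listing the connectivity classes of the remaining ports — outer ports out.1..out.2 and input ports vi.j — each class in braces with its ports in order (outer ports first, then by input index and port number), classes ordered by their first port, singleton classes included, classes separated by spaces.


Two ports join when wires chain via B-identified ports.
A over (v2, v1) gives {out.1, v1.1} {out.2, v1.2, v2.1, v2.2}, out.j being that stage's outer ports
B over (v3, v2, v1) gives {out.1} {out.2} {v1.1, v3.1, v3.2} {v1.2, v2.1, v2.2}, out.j being that stage's outer ports

{out.1} {out.2} {v1.1, v3.1, v3.2} {v1.2, v2.1, v2.2}


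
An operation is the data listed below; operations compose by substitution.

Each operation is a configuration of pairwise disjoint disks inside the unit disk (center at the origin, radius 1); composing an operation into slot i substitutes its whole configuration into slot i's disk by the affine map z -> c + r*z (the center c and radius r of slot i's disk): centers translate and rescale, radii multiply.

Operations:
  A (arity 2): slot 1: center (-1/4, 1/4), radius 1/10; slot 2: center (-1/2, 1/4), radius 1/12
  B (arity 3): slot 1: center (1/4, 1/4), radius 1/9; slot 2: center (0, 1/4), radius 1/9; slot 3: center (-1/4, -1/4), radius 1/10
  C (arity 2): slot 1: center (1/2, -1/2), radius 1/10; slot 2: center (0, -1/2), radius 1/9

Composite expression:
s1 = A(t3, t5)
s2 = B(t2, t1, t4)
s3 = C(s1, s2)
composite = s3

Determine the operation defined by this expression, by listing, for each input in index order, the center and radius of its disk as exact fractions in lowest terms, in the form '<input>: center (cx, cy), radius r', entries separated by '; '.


t1: center (0, -17/36), radius 1/81; t2: center (1/36, -17/36), radius 1/81; t3: center (19/40, -19/40), radius 1/100; t4: center (-1/36, -19/36), radius 1/90; t5: center (9/20, -19/40), radius 1/120

Below C, radii multiply path by path; the t-disk centers shift.
input t3: composing its 2 substitution steps yields center (19/40, -19/40), radius 1/100
input t5: composing its 2 substitution steps yields center (9/20, -19/40), radius 1/120
input t2: composing its 2 substitution steps yields center (1/36, -17/36), radius 1/81
input t1: composing its 2 substitution steps yields center (0, -17/36), radius 1/81
input t4: composing its 2 substitution steps yields center (-1/36, -19/36), radius 1/90


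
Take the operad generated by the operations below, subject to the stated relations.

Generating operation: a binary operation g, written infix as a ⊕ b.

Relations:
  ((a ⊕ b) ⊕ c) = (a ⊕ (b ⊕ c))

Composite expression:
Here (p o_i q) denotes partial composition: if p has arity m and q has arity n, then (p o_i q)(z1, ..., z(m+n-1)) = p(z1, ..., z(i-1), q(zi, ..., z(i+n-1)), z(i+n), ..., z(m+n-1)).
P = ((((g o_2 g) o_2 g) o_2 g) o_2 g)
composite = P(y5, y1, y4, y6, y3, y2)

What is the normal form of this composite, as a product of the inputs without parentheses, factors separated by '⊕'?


y5 ⊕ y1 ⊕ y4 ⊕ y6 ⊕ y3 ⊕ y2

Key point: g is associative — brackets drop, the y-order remains.
(y1 ⊕ y4) flattens to y1 ⊕ y4
((y1 ⊕ y4) ⊕ y6) flattens to y1 ⊕ y4 ⊕ y6
(((y1 ⊕ y4) ⊕ y6) ⊕ y3) flattens to y1 ⊕ y4 ⊕ y6 ⊕ y3
((((y1 ⊕ y4) ⊕ y6) ⊕ y3) ⊕ y2) flattens to y1 ⊕ y4 ⊕ y6 ⊕ y3 ⊕ y2
(y5 ⊕ ((((y1 ⊕ y4) ⊕ y6) ⊕ y3) ⊕ y2)) flattens to y5 ⊕ y1 ⊕ y4 ⊕ y6 ⊕ y3 ⊕ y2


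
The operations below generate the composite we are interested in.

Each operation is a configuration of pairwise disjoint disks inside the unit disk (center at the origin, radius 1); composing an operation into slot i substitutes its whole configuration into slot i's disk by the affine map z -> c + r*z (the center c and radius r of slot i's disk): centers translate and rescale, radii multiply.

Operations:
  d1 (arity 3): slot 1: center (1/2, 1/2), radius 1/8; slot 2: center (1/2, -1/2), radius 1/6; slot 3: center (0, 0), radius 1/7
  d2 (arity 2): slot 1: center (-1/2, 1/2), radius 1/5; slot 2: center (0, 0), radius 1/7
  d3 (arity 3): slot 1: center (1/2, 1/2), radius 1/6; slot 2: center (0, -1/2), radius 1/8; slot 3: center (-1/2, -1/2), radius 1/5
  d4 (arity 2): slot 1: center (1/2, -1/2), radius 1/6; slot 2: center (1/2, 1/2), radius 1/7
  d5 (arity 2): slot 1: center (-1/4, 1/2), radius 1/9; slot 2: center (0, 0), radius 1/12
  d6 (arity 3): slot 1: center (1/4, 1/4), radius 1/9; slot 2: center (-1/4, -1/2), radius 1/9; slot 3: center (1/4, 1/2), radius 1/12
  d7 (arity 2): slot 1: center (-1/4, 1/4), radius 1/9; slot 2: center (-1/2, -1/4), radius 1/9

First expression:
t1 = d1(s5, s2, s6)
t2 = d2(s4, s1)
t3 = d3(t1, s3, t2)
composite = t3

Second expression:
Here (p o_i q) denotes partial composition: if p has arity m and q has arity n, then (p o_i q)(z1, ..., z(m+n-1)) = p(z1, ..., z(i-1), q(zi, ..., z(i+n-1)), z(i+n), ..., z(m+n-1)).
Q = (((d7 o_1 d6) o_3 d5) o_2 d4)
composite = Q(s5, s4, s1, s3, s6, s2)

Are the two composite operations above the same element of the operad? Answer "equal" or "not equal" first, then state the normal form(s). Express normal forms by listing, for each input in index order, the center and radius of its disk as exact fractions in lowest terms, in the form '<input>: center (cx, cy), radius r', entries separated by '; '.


not equal; first: s1: center (-1/2, -1/2), radius 1/35; s2: center (7/12, 5/12), radius 1/36; s3: center (0, -1/2), radius 1/8; s4: center (-3/5, -2/5), radius 1/25; s5: center (7/12, 7/12), radius 1/48; s6: center (1/2, 1/2), radius 1/42; second: s1: center (-22/81, 65/324), radius 1/567; s2: center (-1/2, -1/4), radius 1/9; s3: center (-97/432, 67/216), radius 1/972; s4: center (-22/81, 61/324), radius 1/486; s5: center (-2/9, 5/18), radius 1/81; s6: center (-2/9, 11/36), radius 1/1296


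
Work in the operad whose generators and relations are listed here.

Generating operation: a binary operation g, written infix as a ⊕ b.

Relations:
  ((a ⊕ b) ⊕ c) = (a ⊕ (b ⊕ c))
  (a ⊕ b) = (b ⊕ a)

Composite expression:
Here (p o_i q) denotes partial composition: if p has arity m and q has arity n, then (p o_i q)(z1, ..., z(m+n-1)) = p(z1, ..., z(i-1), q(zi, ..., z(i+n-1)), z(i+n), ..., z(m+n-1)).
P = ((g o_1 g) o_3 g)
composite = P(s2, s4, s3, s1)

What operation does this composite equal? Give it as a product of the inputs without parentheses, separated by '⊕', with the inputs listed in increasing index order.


s1 ⊕ s2 ⊕ s3 ⊕ s4

Reordering under g is free, so list the s-inputs canonically.
(s2 ⊕ s4) linearizes to s2 ⊕ s4
(s3 ⊕ s1) linearizes to s3 ⊕ s1
((s2 ⊕ s4) ⊕ (s3 ⊕ s1)) linearizes to s2 ⊕ s4 ⊕ s3 ⊕ s1
reordering the factors by index: s1 ⊕ s2 ⊕ s3 ⊕ s4


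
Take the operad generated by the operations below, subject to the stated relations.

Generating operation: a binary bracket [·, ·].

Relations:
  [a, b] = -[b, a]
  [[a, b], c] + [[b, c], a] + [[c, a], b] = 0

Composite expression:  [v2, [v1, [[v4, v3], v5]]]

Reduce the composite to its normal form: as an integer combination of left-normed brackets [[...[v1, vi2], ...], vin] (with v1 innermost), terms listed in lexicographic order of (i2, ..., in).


[[[[v1, v3], v4], v5], v2] - [[[[v1, v4], v3], v5], v2] - [[[[v1, v5], v3], v4], v2] + [[[[v1, v5], v4], v3], v2]

Skip Jacobi rewriting: expand, keep v1-initial words, read off terms.
Composite bracket: [v2, [v1, [[v4, v3], v5]]]
Under [a, b] = ab - ba we get 16 signed associative words (2^4 = 16).
Only words starting with v1 matter:
  v1v3v4v5v2 appears with sign +1, giving the term +[[[[v1, v3], v4], v5], v2]
  v1v4v3v5v2 appears with sign -1, giving the term -[[[[v1, v4], v3], v5], v2]
  v1v5v3v4v2 appears with sign -1, giving the term -[[[[v1, v5], v3], v4], v2]
  v1v5v4v3v2 appears with sign +1, giving the term +[[[[v1, v5], v4], v3], v2]
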